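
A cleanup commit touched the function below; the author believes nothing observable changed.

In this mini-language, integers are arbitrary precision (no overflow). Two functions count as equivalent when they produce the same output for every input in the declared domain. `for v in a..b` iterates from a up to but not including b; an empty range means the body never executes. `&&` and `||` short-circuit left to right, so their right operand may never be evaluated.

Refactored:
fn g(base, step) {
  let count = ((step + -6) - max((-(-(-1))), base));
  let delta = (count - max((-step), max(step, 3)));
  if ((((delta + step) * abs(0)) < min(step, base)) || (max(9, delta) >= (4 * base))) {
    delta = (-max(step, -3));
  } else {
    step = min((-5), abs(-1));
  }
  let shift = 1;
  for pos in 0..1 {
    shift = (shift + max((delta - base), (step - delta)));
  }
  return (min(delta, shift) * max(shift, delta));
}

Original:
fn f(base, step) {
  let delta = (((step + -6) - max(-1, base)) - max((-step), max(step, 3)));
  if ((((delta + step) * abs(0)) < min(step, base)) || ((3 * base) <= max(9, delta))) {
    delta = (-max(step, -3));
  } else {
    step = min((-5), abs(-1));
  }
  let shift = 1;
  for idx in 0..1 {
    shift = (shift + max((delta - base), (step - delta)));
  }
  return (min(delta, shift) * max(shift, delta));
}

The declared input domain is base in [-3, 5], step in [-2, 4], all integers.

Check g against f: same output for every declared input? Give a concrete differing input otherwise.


Not equivalent: base=3, step=-2 separates them (0 vs -140).
f: delta := -14 | ((((delta + step) * abs(0)) < min(step, base)) || ((3 * base) <= max(9, delta))): true | delta := 2 | shift := 1 | iter idx=0: | shift := 0 | result 0
g: count := -11 | delta := -14 | ((((delta + step) * abs(0)) < min(step, base)) || (max(9, delta) >= (4 * base))): false | step := -5 | shift := 1 | iter pos=0: | shift := 10 | result -140
verdict: not equivalent; witness: base=3, step=-2


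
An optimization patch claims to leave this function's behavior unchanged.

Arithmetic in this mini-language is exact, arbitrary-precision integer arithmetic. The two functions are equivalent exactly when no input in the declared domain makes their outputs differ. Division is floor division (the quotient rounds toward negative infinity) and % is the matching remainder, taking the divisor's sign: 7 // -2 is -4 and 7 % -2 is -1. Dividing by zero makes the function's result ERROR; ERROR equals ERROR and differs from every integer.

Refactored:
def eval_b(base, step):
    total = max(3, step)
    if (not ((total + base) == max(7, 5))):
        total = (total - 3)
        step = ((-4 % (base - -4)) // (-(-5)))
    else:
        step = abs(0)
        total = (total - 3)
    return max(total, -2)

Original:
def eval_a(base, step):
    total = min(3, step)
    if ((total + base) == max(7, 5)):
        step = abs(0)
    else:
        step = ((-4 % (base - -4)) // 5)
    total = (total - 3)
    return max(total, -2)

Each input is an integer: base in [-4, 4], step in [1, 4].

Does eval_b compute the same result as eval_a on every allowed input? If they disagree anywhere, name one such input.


Try base=-3, step=1.
eval_a: total := 1 | ((total + base) == max(7, 5)): false | step := 0 | total := -2 | result -2
eval_b: total := 3 | (not ((total + base) == max(7, 5))): true | total := 0 | step := 0 | result 0
-2 against 0: the behavior changed.
verdict: not equivalent; witness: base=-3, step=1


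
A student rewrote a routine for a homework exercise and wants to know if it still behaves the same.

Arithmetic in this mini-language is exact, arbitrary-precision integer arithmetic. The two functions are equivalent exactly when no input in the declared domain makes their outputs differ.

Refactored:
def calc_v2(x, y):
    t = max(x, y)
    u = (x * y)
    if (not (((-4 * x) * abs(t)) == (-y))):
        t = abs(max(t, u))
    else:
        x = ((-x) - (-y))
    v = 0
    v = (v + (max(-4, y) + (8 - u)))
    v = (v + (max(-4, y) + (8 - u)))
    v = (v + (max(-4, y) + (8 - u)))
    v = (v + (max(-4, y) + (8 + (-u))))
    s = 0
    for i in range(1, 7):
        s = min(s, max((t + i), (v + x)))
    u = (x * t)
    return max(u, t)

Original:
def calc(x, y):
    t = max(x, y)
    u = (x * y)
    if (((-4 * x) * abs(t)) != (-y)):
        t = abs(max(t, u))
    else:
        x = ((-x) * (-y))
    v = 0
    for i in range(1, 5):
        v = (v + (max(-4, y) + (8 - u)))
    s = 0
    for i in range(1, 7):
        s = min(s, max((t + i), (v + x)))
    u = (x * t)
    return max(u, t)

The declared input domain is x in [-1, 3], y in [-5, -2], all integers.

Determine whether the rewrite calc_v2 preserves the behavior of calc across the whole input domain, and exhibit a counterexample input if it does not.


Take x=-1, y=-4.
calc: t=-1, then u=4, then (((-4 * x) * abs(t)) != (-y)) is false, then x=4, then v=0, then (i=1), then v=0, then (i=2), then v=0, then (i=3), then v=0, then (i=4), then v=0, then s=0, then (i=1), then s=0, then (i=2), then s=0, then (i=3), then s=0, then (i=4), then s=0, then (i=5), then s=0, then (i=6), then s=0, then u=-4, then returns -1
calc_v2: t=-1, then u=4, then (not (((-4 * x) * abs(t)) == (-y))) is false, then x=-3, then v=0, then v=0, then v=0, then v=0, then v=0, then s=0, then (i=1), then s=0, then (i=2), then s=0, then (i=3), then s=0, then (i=4), then s=0, then (i=5), then s=0, then (i=6), then s=0, then u=3, then returns 3
-1 against 3: the behavior changed.
verdict: not equivalent; witness: x=-1, y=-4


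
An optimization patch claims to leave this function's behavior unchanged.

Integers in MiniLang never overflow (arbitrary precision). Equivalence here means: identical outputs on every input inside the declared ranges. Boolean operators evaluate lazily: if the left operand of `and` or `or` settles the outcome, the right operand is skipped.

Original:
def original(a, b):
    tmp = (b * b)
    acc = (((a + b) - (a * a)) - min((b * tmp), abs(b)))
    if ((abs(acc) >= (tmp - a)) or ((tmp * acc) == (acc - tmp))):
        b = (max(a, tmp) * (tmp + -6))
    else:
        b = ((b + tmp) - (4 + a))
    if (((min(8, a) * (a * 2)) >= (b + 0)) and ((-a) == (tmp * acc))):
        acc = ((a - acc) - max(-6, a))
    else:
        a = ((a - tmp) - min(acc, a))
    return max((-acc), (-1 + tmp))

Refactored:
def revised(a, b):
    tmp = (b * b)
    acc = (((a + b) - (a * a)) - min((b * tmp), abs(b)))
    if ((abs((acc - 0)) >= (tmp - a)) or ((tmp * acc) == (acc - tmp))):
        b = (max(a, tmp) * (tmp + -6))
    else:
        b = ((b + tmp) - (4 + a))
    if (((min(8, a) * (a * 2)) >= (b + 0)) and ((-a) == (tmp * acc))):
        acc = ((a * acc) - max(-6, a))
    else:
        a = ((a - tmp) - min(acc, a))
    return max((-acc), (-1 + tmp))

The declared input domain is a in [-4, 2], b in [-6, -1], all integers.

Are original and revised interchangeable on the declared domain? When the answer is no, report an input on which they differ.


There is a counterexample at a=2, b=-1: 0 on one side, 6 on the other.
original: tmp=1, then acc=-2, then ((abs(acc) >= (tmp - a)) or ((tmp * acc) == (acc - tmp))) is true, then b=-10, then (((min(8, a) * (a * 2)) >= (b + 0)) and ((-a) == (tmp * acc))) is true, then acc=2, then returns 0
revised: tmp=1, then acc=-2, then ((abs((acc - 0)) >= (tmp - a)) or ((tmp * acc) == (acc - tmp))) is true, then b=-10, then (((min(8, a) * (a * 2)) >= (b + 0)) and ((-a) == (tmp * acc))) is true, then acc=-6, then returns 6
verdict: not equivalent; witness: a=2, b=-1


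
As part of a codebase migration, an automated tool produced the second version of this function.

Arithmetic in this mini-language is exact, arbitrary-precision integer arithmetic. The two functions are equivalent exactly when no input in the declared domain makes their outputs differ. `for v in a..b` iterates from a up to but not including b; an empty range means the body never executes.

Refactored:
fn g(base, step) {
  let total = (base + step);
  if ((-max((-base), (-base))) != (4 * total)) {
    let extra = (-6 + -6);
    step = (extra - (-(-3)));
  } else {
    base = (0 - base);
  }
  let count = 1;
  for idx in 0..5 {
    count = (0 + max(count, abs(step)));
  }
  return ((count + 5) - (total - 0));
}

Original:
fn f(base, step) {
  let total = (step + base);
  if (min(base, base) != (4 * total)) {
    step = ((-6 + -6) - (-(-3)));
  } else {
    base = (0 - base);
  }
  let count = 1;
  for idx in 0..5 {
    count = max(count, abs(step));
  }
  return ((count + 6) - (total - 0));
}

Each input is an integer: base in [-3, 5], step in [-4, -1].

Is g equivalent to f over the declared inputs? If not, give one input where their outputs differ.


On input base=-3, step=-4, f returns 28 while g returns 27.
verdict: not equivalent; witness: base=-3, step=-4


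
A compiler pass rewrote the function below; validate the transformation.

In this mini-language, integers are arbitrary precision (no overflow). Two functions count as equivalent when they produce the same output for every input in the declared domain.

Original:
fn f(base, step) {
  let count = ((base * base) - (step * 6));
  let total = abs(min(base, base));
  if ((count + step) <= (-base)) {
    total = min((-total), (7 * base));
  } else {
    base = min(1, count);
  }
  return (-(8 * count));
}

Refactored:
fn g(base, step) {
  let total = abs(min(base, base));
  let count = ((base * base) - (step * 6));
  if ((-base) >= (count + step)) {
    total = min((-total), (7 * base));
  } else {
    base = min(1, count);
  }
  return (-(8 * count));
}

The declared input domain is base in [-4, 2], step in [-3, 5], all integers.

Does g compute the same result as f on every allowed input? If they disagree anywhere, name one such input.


Although comparison usage differs, 63/63 inputs agree.
verdict: equivalent


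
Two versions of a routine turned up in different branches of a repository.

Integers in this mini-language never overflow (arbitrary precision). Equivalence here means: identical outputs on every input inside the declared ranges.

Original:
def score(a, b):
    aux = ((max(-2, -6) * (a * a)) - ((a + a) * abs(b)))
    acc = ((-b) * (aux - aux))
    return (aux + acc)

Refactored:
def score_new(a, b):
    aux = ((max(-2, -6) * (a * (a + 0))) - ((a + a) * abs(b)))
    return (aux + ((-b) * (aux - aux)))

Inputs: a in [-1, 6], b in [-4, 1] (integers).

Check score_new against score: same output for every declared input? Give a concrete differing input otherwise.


The two are interchangeable: constant usage differs; statement counts differ; local variable names differ; arithmetic usage differs, and every declared input agrees.
Spot check at a=1, b=-4 — score: aux = -10; acc = 0; return -10. score_new: aux = -10; return -10. Both give -10.
Every one of the 48 inputs gives matching results.
verdict: equivalent


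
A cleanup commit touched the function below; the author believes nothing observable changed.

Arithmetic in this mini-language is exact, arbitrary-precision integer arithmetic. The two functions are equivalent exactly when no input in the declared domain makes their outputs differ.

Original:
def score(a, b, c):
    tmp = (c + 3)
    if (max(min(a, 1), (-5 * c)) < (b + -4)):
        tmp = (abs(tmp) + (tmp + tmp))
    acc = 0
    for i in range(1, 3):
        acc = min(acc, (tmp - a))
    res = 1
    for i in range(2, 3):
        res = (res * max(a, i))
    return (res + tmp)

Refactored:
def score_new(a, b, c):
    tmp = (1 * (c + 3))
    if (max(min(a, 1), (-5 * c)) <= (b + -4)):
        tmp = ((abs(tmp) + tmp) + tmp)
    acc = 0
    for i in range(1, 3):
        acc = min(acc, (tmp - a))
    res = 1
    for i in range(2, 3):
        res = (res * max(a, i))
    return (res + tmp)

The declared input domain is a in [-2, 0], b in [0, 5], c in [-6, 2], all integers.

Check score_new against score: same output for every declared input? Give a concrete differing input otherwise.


Take a=-2, b=2, c=1.
score: tmp = 4; (max(min(a, 1), (-5 * c)) < (b + -4)) -> false; acc = 0; [i=1]; acc = 0; [i=2]; acc = 0; res = 1; [i=2]; res = 2; return 6
score_new: tmp = 4; (max(min(a, 1), (-5 * c)) <= (b + -4)) -> true; tmp = 12; acc = 0; [i=1]; acc = 0; [i=2]; acc = 0; res = 1; [i=2]; res = 2; return 14
6 != 14, so the rewrite changes behavior.
verdict: not equivalent; witness: a=-2, b=2, c=1


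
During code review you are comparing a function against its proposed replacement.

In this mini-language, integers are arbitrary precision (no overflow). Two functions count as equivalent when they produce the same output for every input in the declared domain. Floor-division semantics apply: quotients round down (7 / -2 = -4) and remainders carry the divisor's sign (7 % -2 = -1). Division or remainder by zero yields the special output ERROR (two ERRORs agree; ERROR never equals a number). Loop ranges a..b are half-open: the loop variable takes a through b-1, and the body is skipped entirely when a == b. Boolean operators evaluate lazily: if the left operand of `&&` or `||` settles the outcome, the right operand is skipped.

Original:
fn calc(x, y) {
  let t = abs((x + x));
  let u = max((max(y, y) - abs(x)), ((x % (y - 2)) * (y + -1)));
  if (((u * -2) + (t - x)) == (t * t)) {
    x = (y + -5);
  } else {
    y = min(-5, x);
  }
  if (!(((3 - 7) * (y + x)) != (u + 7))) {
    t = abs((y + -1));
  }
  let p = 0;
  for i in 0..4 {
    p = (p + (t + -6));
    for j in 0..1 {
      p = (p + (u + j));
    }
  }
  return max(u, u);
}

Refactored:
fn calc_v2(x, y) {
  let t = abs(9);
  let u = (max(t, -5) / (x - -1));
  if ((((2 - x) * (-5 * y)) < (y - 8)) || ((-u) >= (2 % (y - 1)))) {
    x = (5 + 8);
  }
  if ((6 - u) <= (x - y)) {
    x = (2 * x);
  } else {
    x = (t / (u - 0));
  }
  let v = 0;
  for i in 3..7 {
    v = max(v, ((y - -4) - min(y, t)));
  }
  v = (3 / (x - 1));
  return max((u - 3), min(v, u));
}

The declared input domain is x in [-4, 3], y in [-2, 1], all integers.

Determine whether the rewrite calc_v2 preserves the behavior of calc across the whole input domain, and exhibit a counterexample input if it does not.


Evaluate both at x=-4, y=-2.
calc: t=8, then u=0, then (((u * -2) + (t - x)) == (t * t)) is false, then y=-5, then (!(((3 - 7) * (y + x)) != (u + 7))) is false, then p=0, then (i=0), then p=2, then (j=0), then p=2, then (i=1), then p=4, then (j=0), then p=4, then (i=2), then p=6, then (j=0), then p=6, then (i=3), then p=8, then (j=0), then p=8, then returns 0
calc_v2: t=9, then u=-3, then ((((2 - x) * (-5 * y)) < (y - 8)) || ((-u) >= (2 % (y - 1)))) is true, then x=13, then ((6 - u) <= (x - y)) is true, then x=26, then v=0, then (i=3), then v=4, then (i=4), then v=4, then (i=5), then v=4, then (i=6), then v=4, then v=0, then returns -3
0 against -3: the behavior changed.
verdict: not equivalent; witness: x=-4, y=-2


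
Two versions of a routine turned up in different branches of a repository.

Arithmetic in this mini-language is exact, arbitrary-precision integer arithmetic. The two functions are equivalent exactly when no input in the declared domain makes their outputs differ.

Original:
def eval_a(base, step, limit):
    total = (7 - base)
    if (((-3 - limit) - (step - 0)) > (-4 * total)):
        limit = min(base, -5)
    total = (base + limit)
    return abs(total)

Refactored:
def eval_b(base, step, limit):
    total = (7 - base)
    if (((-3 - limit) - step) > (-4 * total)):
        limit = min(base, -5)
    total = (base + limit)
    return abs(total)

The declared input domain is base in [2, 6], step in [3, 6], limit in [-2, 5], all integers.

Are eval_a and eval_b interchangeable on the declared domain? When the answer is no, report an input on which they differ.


This is a faithful refactor — constant usage differs; arithmetic usage differs, but the computed results match everywhere.
As a probe, take base=2, step=4, limit=5: eval_a runs total=5, then (((-3 - limit) - (step - 0)) > (-4 * total)) is true, then limit=-5, then total=-3, then returns 3; eval_b runs total=5, then (((-3 - limit) - step) > (-4 * total)) is true, then limit=-5, then total=-3, then returns 3; both end at 3.
An exhaustive pass over the 160 declared inputs shows identical outputs.
verdict: equivalent


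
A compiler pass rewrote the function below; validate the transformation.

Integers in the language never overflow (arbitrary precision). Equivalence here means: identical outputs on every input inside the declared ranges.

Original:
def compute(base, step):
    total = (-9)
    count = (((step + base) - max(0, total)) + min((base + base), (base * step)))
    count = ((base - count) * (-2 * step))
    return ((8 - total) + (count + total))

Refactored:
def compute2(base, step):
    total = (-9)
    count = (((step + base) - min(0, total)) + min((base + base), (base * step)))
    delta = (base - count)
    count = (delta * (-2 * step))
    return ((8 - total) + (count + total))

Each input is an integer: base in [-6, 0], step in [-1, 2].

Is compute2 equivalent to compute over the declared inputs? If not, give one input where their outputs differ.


Take base=-6, step=-1.
compute: total=-9, then count=-19, then count=26, then returns 34
compute2: total=-9, then count=-10, then delta=4, then count=8, then returns 16
34 and 16 differ, so these are not the same function on this domain.
verdict: not equivalent; witness: base=-6, step=-1


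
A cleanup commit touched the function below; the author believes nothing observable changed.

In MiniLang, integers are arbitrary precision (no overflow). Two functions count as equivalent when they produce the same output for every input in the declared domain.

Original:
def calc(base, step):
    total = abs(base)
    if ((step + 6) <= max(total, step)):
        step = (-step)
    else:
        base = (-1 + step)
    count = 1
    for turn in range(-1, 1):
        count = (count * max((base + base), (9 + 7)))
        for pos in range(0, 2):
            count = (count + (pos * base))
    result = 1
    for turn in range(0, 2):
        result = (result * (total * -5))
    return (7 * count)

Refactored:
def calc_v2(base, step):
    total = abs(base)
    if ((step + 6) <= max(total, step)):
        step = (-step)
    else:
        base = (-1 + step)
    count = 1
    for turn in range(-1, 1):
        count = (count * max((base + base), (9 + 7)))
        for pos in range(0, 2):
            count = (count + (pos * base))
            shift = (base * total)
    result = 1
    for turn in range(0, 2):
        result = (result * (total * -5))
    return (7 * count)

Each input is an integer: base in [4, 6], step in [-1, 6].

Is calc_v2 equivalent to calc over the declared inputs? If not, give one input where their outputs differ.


Although arithmetic usage differs; and statement counts differ; and local variable names differ, 24/24 inputs agree.
verdict: equivalent


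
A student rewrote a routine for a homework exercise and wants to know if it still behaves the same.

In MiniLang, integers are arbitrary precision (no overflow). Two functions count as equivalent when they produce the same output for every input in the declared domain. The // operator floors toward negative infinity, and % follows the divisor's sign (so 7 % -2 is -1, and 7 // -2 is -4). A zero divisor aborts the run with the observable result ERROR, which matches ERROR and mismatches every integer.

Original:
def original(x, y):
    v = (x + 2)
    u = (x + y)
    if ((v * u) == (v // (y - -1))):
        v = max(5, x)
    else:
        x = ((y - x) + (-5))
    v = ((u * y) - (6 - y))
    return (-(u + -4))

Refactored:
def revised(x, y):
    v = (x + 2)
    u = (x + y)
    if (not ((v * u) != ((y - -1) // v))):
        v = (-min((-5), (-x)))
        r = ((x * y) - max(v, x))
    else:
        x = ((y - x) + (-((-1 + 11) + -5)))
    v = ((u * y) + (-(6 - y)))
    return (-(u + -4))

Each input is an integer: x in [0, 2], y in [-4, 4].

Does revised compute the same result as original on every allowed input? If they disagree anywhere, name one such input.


x=0, y=-1 yields ERROR from original but 5 from revised.
verdict: not equivalent; witness: x=0, y=-1


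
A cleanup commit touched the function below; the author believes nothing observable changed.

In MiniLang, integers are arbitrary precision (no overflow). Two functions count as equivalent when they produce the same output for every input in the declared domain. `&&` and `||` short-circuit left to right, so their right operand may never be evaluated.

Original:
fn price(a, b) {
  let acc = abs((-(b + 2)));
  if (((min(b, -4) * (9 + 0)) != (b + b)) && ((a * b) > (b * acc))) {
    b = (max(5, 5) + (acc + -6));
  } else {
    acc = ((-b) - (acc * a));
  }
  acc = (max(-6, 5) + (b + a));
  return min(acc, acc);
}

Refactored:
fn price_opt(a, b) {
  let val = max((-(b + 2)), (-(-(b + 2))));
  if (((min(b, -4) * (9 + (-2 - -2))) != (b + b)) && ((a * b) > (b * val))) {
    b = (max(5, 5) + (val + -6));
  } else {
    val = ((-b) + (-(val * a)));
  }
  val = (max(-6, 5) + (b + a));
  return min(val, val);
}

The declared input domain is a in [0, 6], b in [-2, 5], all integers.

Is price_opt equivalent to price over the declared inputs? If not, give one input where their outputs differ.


Comparing the listings, the differences include: local variable names differ, arithmetic usage differs, constant usage differs, min/max/abs usage differs.
As a probe, take a=1, b=0: price runs acc becomes 2; next (((min(b, -4) * (9 + 0)) != (b + b)) && ((a * b) > (b * acc))) evaluates to false; next acc becomes -2; next acc becomes 6; next final value 6; price_opt runs val becomes 2; next (((min(b, -4) * (9 + (-2 - -2))) != (b + b)) && ((a * b) > (b * val))) evaluates to false; next val becomes -2; next val becomes 6; next final value 6; both end at 6.
Every one of the 56 inputs gives matching results.
verdict: equivalent


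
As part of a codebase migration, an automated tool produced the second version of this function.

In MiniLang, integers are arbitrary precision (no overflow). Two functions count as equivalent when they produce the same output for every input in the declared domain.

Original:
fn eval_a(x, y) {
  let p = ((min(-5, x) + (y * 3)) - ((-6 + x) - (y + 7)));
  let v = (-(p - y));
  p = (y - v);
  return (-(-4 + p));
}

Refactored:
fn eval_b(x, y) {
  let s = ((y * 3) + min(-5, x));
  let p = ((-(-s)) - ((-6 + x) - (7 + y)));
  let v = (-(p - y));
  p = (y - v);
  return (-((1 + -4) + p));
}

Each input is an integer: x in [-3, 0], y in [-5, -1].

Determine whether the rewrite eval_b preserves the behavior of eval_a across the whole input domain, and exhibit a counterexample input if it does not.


At x=-3, y=-5: eval_a gives 13, eval_b gives 12.
verdict: not equivalent; witness: x=-3, y=-5


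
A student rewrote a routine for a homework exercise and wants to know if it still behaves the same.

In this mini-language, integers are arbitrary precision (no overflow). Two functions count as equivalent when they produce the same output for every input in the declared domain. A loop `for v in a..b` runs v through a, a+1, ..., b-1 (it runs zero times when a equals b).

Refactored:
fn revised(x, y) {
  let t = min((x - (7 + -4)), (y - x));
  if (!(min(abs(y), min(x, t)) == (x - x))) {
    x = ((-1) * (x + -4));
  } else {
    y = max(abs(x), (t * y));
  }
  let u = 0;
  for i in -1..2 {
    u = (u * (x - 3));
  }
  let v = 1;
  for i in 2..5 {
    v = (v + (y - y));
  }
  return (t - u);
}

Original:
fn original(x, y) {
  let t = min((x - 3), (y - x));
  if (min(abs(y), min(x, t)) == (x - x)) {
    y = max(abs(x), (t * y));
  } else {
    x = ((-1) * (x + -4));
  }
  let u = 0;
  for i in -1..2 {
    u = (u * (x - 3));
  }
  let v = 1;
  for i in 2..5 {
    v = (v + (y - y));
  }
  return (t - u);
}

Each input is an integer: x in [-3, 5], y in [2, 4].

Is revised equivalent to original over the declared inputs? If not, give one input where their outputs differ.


Differences: arithmetic usage differs, and boolean connective usage differs, and constant usage differs — yet all 27 inputs agree.
verdict: equivalent


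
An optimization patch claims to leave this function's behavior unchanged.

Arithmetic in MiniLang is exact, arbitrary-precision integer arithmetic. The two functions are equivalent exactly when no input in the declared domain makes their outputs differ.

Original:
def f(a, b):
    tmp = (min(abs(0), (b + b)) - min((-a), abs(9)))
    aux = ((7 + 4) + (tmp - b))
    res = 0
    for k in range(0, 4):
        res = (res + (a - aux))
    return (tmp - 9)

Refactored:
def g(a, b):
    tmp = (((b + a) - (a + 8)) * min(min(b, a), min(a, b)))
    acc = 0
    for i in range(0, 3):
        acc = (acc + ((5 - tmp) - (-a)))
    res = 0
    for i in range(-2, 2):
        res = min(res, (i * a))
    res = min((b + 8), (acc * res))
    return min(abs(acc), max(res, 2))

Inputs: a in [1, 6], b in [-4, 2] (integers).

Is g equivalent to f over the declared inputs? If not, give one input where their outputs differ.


The rewrite breaks on a=1, b=-4, where the results are -16 and 4.
f: tmp = -7; aux = 8; res = 0; [k=0]; res = -7; [k=1]; res = -14; [k=2]; res = -21; [k=3]; res = -28; return -16
g: tmp = 48; acc = 0; [i=0]; acc = -42; [i=1]; acc = -84; [i=2]; acc = -126; res = 0; [i=-2]; res = -2; [i=-1]; res = -2; [i=0]; res = -2; [i=1]; res = -2; res = 4; return 4
verdict: not equivalent; witness: a=1, b=-4


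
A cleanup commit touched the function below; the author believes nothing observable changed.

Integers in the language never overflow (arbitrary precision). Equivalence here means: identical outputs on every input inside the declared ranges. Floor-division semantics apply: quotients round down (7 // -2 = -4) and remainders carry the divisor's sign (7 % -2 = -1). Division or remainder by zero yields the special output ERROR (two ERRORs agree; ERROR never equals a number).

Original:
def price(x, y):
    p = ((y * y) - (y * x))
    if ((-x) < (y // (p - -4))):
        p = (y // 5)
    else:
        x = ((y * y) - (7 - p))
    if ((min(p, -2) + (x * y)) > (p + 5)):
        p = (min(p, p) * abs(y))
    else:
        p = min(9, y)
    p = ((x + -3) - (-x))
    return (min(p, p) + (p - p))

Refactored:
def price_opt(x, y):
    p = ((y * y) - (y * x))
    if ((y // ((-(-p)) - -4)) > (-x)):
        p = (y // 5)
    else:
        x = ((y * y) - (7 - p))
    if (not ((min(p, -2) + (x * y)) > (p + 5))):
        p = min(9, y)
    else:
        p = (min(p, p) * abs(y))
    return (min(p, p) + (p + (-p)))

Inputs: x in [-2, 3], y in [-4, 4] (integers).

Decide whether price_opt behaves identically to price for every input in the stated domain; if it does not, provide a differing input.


Evaluate both at x=-2, y=-4.
price: p=8, then ((-x) < (y // (p - -4))) is false, then x=17, then ((min(p, -2) + (x * y)) > (p + 5)) is false, then p=-4, then p=31, then returns 31
price_opt: p=8, then ((y // ((-(-p)) - -4)) > (-x)) is false, then x=17, then (not ((min(p, -2) + (x * y)) > (p + 5))) is true, then p=-4, then returns -4
31 != -4, so the rewrite changes behavior.
verdict: not equivalent; witness: x=-2, y=-4


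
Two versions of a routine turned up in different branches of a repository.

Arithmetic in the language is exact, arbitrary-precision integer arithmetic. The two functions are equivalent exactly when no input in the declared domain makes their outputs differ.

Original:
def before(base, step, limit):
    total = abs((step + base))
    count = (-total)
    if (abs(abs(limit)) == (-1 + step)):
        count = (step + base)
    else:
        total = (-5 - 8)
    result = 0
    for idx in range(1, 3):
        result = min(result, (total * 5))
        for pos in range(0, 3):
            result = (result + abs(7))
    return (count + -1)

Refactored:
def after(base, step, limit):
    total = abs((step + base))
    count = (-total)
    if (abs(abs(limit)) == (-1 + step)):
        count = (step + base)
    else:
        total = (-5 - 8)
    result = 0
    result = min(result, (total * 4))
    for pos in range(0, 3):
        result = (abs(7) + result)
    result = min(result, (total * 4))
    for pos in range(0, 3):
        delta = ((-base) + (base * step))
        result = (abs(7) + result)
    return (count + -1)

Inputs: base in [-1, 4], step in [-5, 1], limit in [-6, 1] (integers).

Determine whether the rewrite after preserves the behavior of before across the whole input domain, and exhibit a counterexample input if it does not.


The suspicious edit (`5` became `4`) never changes the result for any input inside the declared domain; all 336 inputs agree.
verdict: equivalent


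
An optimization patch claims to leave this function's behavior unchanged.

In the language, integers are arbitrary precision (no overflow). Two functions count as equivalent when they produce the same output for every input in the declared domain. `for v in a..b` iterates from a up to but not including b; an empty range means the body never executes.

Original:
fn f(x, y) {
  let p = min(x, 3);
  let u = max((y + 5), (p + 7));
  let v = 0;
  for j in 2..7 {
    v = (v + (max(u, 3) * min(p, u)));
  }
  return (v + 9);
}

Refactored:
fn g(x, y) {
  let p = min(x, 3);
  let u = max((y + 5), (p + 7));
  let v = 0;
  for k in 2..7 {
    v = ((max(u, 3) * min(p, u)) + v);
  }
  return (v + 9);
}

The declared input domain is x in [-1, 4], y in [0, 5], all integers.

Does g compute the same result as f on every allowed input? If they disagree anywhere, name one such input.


Behavior is preserved: although local variable names differ, the outputs never diverge.
One worked example (x=0, y=1) — f: p=0, then u=7, then v=0, then (j=2), then v=0, then (j=3), then v=0, then (j=4), then v=0, then (j=5), then v=0, then (j=6), then v=0, then returns 9; g: p=0, then u=7, then v=0, then (k=2), then v=0, then (k=3), then v=0, then (k=4), then v=0, then (k=5), then v=0, then (k=6), then v=0, then returns 9; agreement on 9.
An exhaustive pass over the 36 declared inputs shows identical outputs.
verdict: equivalent


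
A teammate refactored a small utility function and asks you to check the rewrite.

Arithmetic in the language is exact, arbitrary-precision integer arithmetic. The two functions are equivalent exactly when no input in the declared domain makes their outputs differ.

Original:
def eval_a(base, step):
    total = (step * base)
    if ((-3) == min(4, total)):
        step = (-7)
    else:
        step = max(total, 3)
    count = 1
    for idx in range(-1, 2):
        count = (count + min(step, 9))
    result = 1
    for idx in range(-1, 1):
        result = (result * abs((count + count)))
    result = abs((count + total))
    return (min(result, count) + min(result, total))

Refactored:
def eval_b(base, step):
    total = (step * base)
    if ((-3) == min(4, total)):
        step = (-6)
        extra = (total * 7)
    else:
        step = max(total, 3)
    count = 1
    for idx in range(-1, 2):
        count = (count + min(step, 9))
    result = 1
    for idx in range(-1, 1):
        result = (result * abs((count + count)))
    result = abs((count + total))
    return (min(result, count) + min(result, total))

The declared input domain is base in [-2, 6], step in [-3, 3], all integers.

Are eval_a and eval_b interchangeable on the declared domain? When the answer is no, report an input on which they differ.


Consider the input base=-1, step=3.
eval_a: total := -3 | ((-3) == min(4, total)): true | step := -7 | count := 1 | iter idx=-1: | count := -6 | iter idx=0: | count := -13 | iter idx=1: | count := -20 | result := 1 | iter idx=-1: | result := 40 | iter idx=0: | result := 1600 | result := 23 | result -23
eval_b: total := -3 | ((-3) == min(4, total)): true | step := -6 | extra := -21 | count := 1 | iter idx=-1: | count := -5 | iter idx=0: | count := -11 | iter idx=1: | count := -17 | result := 1 | iter idx=-1: | result := 34 | iter idx=0: | result := 1156 | result := 20 | result -20
-23 vs -20 — the two versions disagree here.
verdict: not equivalent; witness: base=-1, step=3


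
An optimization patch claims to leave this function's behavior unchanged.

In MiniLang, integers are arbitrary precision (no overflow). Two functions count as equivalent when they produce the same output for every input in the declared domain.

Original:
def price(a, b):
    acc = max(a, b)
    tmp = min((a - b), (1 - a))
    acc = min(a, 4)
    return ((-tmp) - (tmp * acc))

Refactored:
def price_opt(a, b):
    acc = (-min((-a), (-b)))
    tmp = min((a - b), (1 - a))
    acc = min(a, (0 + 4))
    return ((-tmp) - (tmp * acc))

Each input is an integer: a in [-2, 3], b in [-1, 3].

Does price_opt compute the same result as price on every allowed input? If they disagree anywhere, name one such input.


This is a faithful refactor — arithmetic usage differs, and min/max/abs usage differs, and constant usage differs, but the computed results match everywhere.
One worked example (a=1, b=2) — price: acc = 2; tmp = -1; acc = 1; return 2; price_opt: acc = 2; tmp = -1; acc = 1; return 2; agreement on 2.
Across all 30 domain points the two functions coincide.
verdict: equivalent


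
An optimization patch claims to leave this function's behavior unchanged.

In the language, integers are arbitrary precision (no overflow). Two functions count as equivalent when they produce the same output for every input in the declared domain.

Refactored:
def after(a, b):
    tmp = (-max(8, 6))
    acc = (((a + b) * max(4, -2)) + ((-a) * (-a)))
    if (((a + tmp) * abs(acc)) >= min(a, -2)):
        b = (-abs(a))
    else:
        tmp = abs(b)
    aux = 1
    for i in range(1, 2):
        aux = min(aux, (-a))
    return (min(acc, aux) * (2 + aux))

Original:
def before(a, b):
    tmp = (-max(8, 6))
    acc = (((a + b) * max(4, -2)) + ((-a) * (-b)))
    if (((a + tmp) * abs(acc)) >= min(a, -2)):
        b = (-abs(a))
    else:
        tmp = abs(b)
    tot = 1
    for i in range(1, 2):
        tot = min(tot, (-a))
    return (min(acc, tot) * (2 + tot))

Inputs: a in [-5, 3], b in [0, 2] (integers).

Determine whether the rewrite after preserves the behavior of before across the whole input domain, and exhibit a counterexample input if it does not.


Not equivalent: a=-5, b=0 separates them (-60 vs 3).
before: tmp := -8 | acc := -20 | (((a + tmp) * abs(acc)) >= min(a, -2)): false | tmp := 0 | tot := 1 | iter i=1: | tot := 1 | result -60
after: tmp := -8 | acc := 5 | (((a + tmp) * abs(acc)) >= min(a, -2)): false | tmp := 0 | aux := 1 | iter i=1: | aux := 1 | result 3
verdict: not equivalent; witness: a=-5, b=0


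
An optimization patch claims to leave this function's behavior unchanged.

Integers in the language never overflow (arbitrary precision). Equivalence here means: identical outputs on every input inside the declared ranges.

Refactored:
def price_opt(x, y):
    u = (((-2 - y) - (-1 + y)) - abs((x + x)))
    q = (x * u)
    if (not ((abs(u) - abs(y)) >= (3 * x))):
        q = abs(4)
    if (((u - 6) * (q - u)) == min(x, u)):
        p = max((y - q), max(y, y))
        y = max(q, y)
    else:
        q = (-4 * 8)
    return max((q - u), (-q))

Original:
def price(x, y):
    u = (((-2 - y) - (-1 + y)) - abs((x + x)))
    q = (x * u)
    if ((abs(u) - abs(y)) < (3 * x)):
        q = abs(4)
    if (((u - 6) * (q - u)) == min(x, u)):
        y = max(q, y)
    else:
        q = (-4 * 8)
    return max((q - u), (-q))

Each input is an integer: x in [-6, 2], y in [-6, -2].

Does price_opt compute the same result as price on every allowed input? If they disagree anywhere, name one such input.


Comparing the listings, the differences include: local variable names differ, plus comparison usage differs, plus min/max/abs usage differs, plus boolean connective usage differs, plus arithmetic usage differs, plus statement counts differ.
One worked example (x=2, y=-3) — price: u = 1; q = 2; ((abs(u) - abs(y)) < (3 * x)) -> true; q = 4; (((u - 6) * (q - u)) == min(x, u)) -> false; q = -32; return 32; price_opt: u = 1; q = 2; (not ((abs(u) - abs(y)) >= (3 * x))) -> true; q = 4; (((u - 6) * (q - u)) == min(x, u)) -> false; q = -32; return 32; agreement on 32.
Every one of the 45 inputs gives matching results.
verdict: equivalent


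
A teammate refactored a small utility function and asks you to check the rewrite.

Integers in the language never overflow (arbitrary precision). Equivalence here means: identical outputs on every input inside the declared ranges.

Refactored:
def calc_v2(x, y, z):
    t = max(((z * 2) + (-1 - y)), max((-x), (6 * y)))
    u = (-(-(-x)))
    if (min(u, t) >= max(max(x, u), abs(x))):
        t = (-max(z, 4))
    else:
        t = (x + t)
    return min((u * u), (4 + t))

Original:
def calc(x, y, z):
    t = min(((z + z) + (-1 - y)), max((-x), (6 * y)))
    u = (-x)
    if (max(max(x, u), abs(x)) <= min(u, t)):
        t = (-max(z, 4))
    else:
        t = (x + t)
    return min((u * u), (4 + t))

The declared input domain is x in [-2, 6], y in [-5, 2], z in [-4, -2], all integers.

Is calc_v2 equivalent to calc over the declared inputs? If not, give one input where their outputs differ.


Take x=-2, y=-5, z=-4.
calc: t becomes -4; next u becomes 2; next (max(max(x, u), abs(x)) <= min(u, t)) evaluates to false; next t becomes -6; next final value -2
calc_v2: t becomes 2; next u becomes 2; next (min(u, t) >= max(max(x, u), abs(x))) evaluates to true; next t becomes -4; next final value 0
-2 vs 0 — the two versions disagree here.
verdict: not equivalent; witness: x=-2, y=-5, z=-4


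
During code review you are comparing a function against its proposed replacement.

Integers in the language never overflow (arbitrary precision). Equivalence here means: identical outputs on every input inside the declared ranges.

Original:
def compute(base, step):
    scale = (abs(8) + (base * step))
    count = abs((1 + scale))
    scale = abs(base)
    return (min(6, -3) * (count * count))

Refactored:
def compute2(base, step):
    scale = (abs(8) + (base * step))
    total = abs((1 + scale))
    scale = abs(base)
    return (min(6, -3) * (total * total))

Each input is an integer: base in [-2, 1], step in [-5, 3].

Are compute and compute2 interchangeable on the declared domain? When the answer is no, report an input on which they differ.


Behavior is preserved: although local variable names differ, the outputs never diverge.
Tracing base=-1, step=3: compute: scale=5, then count=6, then scale=1, then returns -108 | compute2: scale=5, then total=6, then scale=1, then returns -108 — matching result -108.
Sweeping the whole domain (36 inputs) finds no disagreement.
verdict: equivalent


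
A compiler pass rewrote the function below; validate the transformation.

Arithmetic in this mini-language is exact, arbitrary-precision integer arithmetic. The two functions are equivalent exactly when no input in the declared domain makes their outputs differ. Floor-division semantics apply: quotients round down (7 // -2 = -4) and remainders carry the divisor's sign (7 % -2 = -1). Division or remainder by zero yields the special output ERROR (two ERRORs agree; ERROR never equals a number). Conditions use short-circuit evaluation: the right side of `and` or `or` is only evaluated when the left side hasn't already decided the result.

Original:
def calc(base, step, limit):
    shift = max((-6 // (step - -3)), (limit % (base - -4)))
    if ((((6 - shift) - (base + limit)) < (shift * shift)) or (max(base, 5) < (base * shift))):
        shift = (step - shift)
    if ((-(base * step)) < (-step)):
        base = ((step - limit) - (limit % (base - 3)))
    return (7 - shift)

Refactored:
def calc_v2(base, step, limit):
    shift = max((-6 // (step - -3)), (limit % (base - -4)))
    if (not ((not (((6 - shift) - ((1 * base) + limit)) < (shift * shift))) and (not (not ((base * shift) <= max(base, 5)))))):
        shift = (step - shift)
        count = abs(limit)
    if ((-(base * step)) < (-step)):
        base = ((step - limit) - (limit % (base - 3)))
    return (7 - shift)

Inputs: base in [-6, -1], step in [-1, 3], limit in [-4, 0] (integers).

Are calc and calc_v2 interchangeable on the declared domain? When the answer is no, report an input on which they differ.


Reading the diff, among the changes: comparison usage differs; local variable names differ; arithmetic usage differs; constant usage differs; boolean connective usage differs; statement counts differ; min/max/abs usage differs.
Tracing base=-4, step=3, limit=-4: calc: a zero divisor aborts: ERROR | calc_v2: a zero divisor aborts: ERROR — matching result ERROR.
An exhaustive pass over the 150 declared inputs shows identical outputs.
verdict: equivalent
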